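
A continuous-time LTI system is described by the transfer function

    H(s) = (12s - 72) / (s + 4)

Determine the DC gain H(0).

H(0) = -18

Set s = 0: H(0) = (-72) / (4) = -18.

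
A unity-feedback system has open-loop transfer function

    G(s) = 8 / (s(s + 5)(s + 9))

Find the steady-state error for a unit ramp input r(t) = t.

G(s) has one pole at the origin.
This is a Type 1 system. Kv = lim_{s→0} s·G(s) = 8/45.
e_ss = 1/Kv = 1/(8/45) = 45/8 ≈ 5.625.

e_ss = 5.625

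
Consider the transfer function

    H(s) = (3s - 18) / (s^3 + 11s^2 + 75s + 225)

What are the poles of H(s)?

The poles are the roots of the denominator s^3 + 11s^2 + 75s + 225 = 0.
Trying s = -5: the polynomial evaluates to 0, so (s + 5) is a factor.
Dividing out leaves s^2 + 6s + 45 = 0.
The quadratic formula then gives s = -3 ± 6j.

s = -3 + 6j, -3 - 6j, -5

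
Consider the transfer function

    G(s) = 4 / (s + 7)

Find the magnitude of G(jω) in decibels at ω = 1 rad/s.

Substitute s = j1: numerator = 4, denominator = 7 + j1.
|G(j1)| = |4| / |7 + j1| = 4 / 7.0711 ≈ 0.5657.
In decibels: 20·log₁₀(0.5657) ≈ -4.95 dB.

|G(j1)|_dB ≈ -4.95 dB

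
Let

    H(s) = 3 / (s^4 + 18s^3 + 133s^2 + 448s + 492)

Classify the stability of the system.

The denominator s^4 + 18s^3 + 133s^2 + 448s + 492 factors as (s^2 + 10s + 41)(s + 2)(s + 6), giving poles at s = -5 ± 4j, -2, -6.
Since all poles lie strictly in the left half-plane, the system is stable.

stable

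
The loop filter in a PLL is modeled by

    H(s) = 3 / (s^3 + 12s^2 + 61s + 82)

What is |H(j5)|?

|H(j5)| ≈ 0.01061

Substitute s = j5: numerator = 3, denominator = -218 + j180.
|H(j5)| = |3| / |-218 + j180| = 3 / 282.71 ≈ 0.01061.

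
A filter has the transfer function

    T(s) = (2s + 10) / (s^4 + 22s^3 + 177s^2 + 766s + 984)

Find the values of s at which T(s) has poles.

The poles are the roots of the denominator s^4 + 22s^3 + 177s^2 + 766s + 984 = 0.
Trying s = -2: the polynomial evaluates to 0, so (s + 2) is a factor.
Dividing out leaves s^3 + 20s^2 + 137s + 492 = 0.
This factors further as (s^2 + 8s + 41)(s + 12) = 0.

s = -4 ± 5j, -2, -12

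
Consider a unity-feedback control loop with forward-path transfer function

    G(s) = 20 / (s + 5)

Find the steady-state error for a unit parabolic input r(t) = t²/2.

G(s) has no poles at the origin.
This is a Type 0 system; Ka = lim_{s→0} s^2·G(s) = 0, so the steady-state error for a parabola input is infinite.

e_ss = ∞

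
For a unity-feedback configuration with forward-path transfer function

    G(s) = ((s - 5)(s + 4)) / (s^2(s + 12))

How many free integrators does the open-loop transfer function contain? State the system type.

The denominator has 2 factors of s at the origin (free integrators), so this is a Type 2 system.

Type 2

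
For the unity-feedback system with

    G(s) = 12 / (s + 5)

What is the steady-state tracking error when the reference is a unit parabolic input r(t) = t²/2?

G(s) has no poles at the origin.
This is a Type 0 system; Ka = lim_{s→0} s^2·G(s) = 0, so the steady-state error for a parabola input is infinite.

e_ss = ∞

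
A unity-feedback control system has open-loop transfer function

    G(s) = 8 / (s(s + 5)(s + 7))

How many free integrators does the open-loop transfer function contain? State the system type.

Type 1

The denominator has 1 factor of s at the origin (free integrator), so this is a Type 1 system.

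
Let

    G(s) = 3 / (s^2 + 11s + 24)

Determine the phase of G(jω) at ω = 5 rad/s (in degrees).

∠G(j5) ≈ -91.04°

At s = j5: numerator = 3, denominator = -1 + j55.
∠G = ∠num − ∠den = 0° − (91.042°) = -91.04°.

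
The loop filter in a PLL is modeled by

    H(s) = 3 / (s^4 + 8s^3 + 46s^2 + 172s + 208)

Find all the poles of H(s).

s = -1 ± 5j, -4, -2

The poles are the roots of the denominator s^4 + 8s^3 + 46s^2 + 172s + 208 = 0.
Trying s = -4: the polynomial evaluates to 0, so (s + 4) is a factor.
Dividing out leaves s^3 + 4s^2 + 30s + 52 = 0.
This factors further as (s^2 + 2s + 26)(s + 2) = 0.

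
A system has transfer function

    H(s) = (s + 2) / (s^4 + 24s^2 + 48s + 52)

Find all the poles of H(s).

The poles are the roots of the denominator s^4 + 24s^2 + 48s + 52 = 0.
No real roots exist; factor into two real quadratics: (s^2 - 2s + 26)(s^2 + 2s + 2) = 0.
Each quadratic gives a conjugate pair via the quadratic formula.

s = 1 ± 5j, -1 ± j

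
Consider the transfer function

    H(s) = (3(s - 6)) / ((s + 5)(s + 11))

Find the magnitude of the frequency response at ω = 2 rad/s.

Substitute s = j2: numerator = -18 + j6, denominator = 51 + j32.
|H(j2)| = |-18 + j6| / |51 + j32| = 18.974 / 60.208 ≈ 0.3151.

|H(j2)| ≈ 0.3151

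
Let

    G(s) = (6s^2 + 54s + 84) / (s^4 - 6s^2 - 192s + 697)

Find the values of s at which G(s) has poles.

The poles are the roots of the denominator s^4 - 6s^2 - 192s + 697 = 0.
No real roots exist; factor into two real quadratics: (s^2 - 8s + 17)(s^2 + 8s + 41) = 0.
Each quadratic gives a conjugate pair via the quadratic formula.

s = 4 + j, 4 - j, -4 + 5j, -4 - 5j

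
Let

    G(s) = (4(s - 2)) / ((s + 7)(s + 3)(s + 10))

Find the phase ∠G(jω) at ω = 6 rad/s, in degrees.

At s = j6: numerator = -8 + j24, denominator = -510 + j510.
∠G = ∠num − ∠den = 108.43° − (135°) = -26.57°.

∠G(j6) ≈ -26.57°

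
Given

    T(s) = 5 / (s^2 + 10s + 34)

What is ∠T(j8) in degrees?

At s = j8: numerator = 5, denominator = -30 + j80.
∠T = ∠num − ∠den = 0° − (110.56°) = -110.6°.

∠T(j8) ≈ -110.6°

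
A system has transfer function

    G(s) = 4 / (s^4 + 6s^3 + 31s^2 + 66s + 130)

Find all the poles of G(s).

The poles are the roots of the denominator s^4 + 6s^3 + 31s^2 + 66s + 130 = 0.
No real roots exist; factor into two real quadratics: (s^2 + 2s + 10)(s^2 + 4s + 13) = 0.
Each quadratic gives a conjugate pair via the quadratic formula.

s = -1 + 3j, -1 - 3j, -2 + 3j, -2 - 3j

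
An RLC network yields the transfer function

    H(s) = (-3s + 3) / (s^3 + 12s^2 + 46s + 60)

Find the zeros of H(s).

s = 1

Set the numerator to zero: -3s + 3 = 0, i.e. -3·(s - 1) = 0.
So s = 1.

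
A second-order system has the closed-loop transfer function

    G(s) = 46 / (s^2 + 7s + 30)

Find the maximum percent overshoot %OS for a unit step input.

Comparing s^2 + 7s + 30 to s^2 + 2ζωₙs + ωₙ²: ωₙ = √30 ≈ 5.477 rad/s and ζ = 7/(2·√30) ≈ 0.6390.
%OS = 100·exp(−πζ/√(1−ζ²)) = 100·exp(−π·0.6390/√(1−0.6390²)) ≈ 7.35%.

%OS ≈ 7.35%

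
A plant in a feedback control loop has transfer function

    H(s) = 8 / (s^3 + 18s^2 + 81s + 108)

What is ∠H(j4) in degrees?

At s = j4: numerator = 8, denominator = -180 + j260.
∠H = ∠num − ∠den = 0° − (124.70°) = -124.7°.

∠H(j4) ≈ -124.7°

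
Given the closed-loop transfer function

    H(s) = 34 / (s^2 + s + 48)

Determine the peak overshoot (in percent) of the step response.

%OS ≈ 79.7%

Comparing s^2 + s + 48 to s^2 + 2ζωₙs + ωₙ²: ωₙ = √48 ≈ 6.928 rad/s and ζ = 1/(2·√48) ≈ 0.07217.
%OS = 100·exp(−πζ/√(1−ζ²)) = 100·exp(−π·0.07217/√(1−0.07217²)) ≈ 79.7%.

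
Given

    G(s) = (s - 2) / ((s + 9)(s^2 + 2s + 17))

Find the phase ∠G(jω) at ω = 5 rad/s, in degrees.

At s = j5: numerator = -2 + j5, denominator = -122 + j50.
∠G = ∠num − ∠den = 111.80° − (157.71°) = -45.91°.

∠G(j5) ≈ -45.91°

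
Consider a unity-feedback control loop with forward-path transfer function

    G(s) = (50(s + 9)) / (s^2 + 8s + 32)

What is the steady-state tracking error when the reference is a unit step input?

e_ss = 0.06639

G(s) has no poles at the origin.
This is a Type 0 system. Kp = lim_{s→0} G(s) = 450/32 = 225/16.
e_ss = 1/(1 + Kp) = 1/(1 + 225/16) = 16/241 ≈ 0.06639.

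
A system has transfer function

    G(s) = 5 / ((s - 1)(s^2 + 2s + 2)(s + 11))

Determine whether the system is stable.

The poles can be read from the denominator factors: s = 1, -1 ± j, -11.
Since the pole(s) at s = 1 lie in the right half-plane, the system is unstable.

unstable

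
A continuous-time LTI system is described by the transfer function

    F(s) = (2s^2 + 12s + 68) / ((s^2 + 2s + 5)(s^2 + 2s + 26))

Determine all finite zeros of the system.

s = -3 + 5j, -3 - 5j

Set the numerator to zero: 2s^2 + 12s + 68 = 0, i.e. 2·(s^2 + 6s + 34) = 0.
Factoring: (s^2 + 6s + 34) = 0.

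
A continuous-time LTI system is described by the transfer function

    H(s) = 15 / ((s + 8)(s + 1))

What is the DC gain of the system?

H(0) = 15/8 ≈ 1.875

At s = 0 each factor (s + a) contributes a and each (s^2 + bs + c) contributes c.
H(0) = 15·1 / ((8) · (1)) = 15/8 = 15/8.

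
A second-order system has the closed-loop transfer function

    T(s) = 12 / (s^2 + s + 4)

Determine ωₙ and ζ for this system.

Compare the denominator to the standard form s^2 + 2ζωₙs + ωₙ².
ωₙ² = 4, so ωₙ = 2 rad/s.
2ζωₙ = 1, so ζ = 1/(2·2) = 0.25.
With ζ = 0.25 the response is underdamped.

ωₙ = 2 rad/s, ζ = 0.25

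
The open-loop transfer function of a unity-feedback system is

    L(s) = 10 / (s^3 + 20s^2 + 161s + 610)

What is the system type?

The denominator has no factor of s at the origin — no free integrator — so this is a Type 0 system.

Type 0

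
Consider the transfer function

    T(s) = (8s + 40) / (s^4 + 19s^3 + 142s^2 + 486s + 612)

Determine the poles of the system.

The poles are the roots of the denominator s^4 + 19s^3 + 142s^2 + 486s + 612 = 0.
Trying s = -6: the polynomial evaluates to 0, so (s + 6) is a factor.
Dividing out leaves s^3 + 13s^2 + 64s + 102 = 0.
This factors further as (s + 3)(s^2 + 10s + 34) = 0.

s = -6, -3, -5 ± 3j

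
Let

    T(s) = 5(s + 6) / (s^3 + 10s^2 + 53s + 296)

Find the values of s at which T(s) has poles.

The poles are the roots of the denominator s^3 + 10s^2 + 53s + 296 = 0.
Trying s = -8: the polynomial evaluates to 0, so (s + 8) is a factor.
Dividing out leaves s^2 + 2s + 37 = 0.
The quadratic formula then gives s = -1 ± 6j.

s = -1 ± 6j, -8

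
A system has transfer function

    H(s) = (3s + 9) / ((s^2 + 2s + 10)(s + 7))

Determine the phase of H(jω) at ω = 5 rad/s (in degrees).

At s = j5: numerator = 9 + j15, denominator = -155 - j5.
∠H = ∠num − ∠den = 59.036° − (-178.15°) = 237.2°, which wraps to -122.8°.

∠H(j5) ≈ -122.8°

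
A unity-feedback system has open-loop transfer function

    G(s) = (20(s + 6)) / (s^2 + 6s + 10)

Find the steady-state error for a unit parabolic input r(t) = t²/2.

e_ss = ∞

G(s) has no poles at the origin.
This is a Type 0 system; Ka = lim_{s→0} s^2·G(s) = 0, so the steady-state error for a parabola input is infinite.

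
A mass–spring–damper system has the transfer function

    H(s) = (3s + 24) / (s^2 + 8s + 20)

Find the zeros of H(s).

s = -8

Set the numerator to zero: 3s + 24 = 0, i.e. 3·(s + 8) = 0.
So s = -8.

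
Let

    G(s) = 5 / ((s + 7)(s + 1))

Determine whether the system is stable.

The poles can be read from the denominator factors: s = -7, -1.
Since all poles lie strictly in the left half-plane, the system is stable.

stable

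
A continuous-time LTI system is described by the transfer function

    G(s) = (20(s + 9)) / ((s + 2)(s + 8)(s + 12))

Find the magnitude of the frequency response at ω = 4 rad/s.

|G(j4)| ≈ 0.3893

Substitute s = j4: numerator = 180 + j80, denominator = -160 + j480.
|G(j4)| = |180 + j80| / |-160 + j480| = 196.98 / 505.96 ≈ 0.3893.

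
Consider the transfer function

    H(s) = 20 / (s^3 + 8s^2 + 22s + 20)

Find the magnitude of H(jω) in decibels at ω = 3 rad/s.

|H(j3)|_dB ≈ -10.2 dB

Substitute s = j3: numerator = 20, denominator = -52 + j39.
|H(j3)| = |20| / |-52 + j39| = 20 / 65 ≈ 0.3077.
In decibels: 20·log₁₀(0.3077) ≈ -10.2 dB.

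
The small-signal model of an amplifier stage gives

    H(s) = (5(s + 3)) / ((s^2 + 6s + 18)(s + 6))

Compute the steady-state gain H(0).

At s = 0 each factor (s + a) contributes a and each (s^2 + bs + c) contributes c.
H(0) = 5·(3) / ((18) · (6)) = 15/108 = 5/36.

H(0) = 5/36 ≈ 0.1389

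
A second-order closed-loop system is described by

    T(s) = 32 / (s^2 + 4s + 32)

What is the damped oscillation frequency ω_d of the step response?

ω_d ≈ 5.292 rad/s

Comparing s^2 + 4s + 32 to s^2 + 2ζωₙs + ωₙ²: ωₙ = √32 ≈ 5.657 rad/s and ζ = 4/(2·√32) ≈ 0.3536.
ζωₙ = 4/2 = 2, so ω_d = ωₙ√(1−ζ²) = √(ωₙ² − (ζωₙ)²) = √(32 − 2²) = √28 ≈ 5.292 rad/s.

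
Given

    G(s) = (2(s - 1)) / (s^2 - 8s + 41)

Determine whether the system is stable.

The poles can be read from the denominator factors: s = 4 ± 5j.
Since the pole(s) at s = 4 + 5j, 4 - 5j lie in the right half-plane, the system is unstable.

unstable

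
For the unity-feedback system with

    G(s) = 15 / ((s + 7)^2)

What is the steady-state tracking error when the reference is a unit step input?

G(s) has no poles at the origin.
This is a Type 0 system. Kp = lim_{s→0} G(s) = 15/49.
e_ss = 1/(1 + Kp) = 1/(1 + 15/49) = 49/64 ≈ 0.7656.

e_ss = 0.7656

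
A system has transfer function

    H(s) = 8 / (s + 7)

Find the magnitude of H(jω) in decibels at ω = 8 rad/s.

Substitute s = j8: numerator = 8, denominator = 7 + j8.
|H(j8)| = |8| / |7 + j8| = 8 / 10.630 ≈ 0.7526.
In decibels: 20·log₁₀(0.7526) ≈ -2.47 dB.

|H(j8)|_dB ≈ -2.47 dB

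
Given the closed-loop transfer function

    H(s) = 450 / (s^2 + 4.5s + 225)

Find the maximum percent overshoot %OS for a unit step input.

Comparing s^2 + 4.5s + 225 to s^2 + 2ζωₙs + ωₙ²: ωₙ = 15 rad/s and ζ = 4.5/(2·15) = 0.15.
%OS = 100·exp(−πζ/√(1−ζ²)) = 100·exp(−π·0.15/√(1−0.15²)) ≈ 62.1%.

%OS ≈ 62.1%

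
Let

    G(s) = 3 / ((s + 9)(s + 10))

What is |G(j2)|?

|G(j2)| ≈ 0.03191

Substitute s = j2: numerator = 3, denominator = 86 + j38.
|G(j2)| = |3| / |86 + j38| = 3 / 94.021 ≈ 0.03191.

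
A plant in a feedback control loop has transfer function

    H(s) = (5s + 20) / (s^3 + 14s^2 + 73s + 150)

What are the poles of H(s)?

s = -4 + 3j, -4 - 3j, -6

The poles are the roots of the denominator s^3 + 14s^2 + 73s + 150 = 0.
Trying s = -6: the polynomial evaluates to 0, so (s + 6) is a factor.
Dividing out leaves s^2 + 8s + 25 = 0.
The quadratic formula then gives s = -4 ± 3j.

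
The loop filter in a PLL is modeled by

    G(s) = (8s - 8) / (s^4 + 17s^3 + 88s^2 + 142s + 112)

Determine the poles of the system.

s = -8, -1 ± j, -7

The poles are the roots of the denominator s^4 + 17s^3 + 88s^2 + 142s + 112 = 0.
Trying s = -8: the polynomial evaluates to 0, so (s + 8) is a factor.
Dividing out leaves s^3 + 9s^2 + 16s + 14 = 0.
This factors further as (s^2 + 2s + 2)(s + 7) = 0.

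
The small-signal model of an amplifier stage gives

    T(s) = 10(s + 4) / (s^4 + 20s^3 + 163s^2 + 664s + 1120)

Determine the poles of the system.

s = -4 ± 4j, -5, -7

The poles are the roots of the denominator s^4 + 20s^3 + 163s^2 + 664s + 1120 = 0.
Trying s = -5: the polynomial evaluates to 0, so (s + 5) is a factor.
Dividing out leaves s^3 + 15s^2 + 88s + 224 = 0.
This factors further as (s^2 + 8s + 32)(s + 7) = 0.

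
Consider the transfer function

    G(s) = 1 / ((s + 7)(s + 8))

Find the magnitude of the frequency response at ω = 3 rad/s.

Substitute s = j3: numerator = 1, denominator = 47 + j45.
|G(j3)| = |1| / |47 + j45| = 1 / 65.069 ≈ 0.01537.

|G(j3)| ≈ 0.01537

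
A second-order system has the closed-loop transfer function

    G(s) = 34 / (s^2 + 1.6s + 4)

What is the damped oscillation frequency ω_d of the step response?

Comparing s^2 + 1.6s + 4 to s^2 + 2ζωₙs + ωₙ²: ωₙ = 2 rad/s and ζ = 1.6/(2·2) = 0.4.
ζωₙ = 1.6/2 = 0.8, so ω_d = ωₙ√(1−ζ²) = √(ωₙ² − (ζωₙ)²) = √(4 − 0.8²) = √3.36 ≈ 1.833 rad/s.

ω_d ≈ 1.833 rad/s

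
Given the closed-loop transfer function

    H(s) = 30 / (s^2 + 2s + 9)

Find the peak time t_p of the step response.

t_p ≈ 1.111 s

Comparing s^2 + 2s + 9 to s^2 + 2ζωₙs + ωₙ²: ωₙ = 3 rad/s and ζ = 2/(2·3) ≈ 0.3333.
ζωₙ = 2/2 = 1, so ω_d = ωₙ√(1−ζ²) = √(ωₙ² − (ζωₙ)²) = √(9 − 1²) = √8 ≈ 2.828 rad/s.
t_p = π/ω_d = π/2.828 ≈ 1.111 s.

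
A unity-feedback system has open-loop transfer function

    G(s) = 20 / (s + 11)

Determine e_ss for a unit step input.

G(s) has no poles at the origin.
This is a Type 0 system. Kp = lim_{s→0} G(s) = 20/11.
e_ss = 1/(1 + Kp) = 1/(1 + 20/11) = 11/31 ≈ 0.3548.

e_ss = 0.3548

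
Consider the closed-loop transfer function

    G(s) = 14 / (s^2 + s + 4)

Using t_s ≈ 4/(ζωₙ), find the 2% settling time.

t_s ≈ 8 s

Comparing s^2 + s + 4 to s^2 + 2ζωₙs + ωₙ²: ωₙ = 2 rad/s and ζ = 1/(2·2) = 0.25.
ζωₙ = 1/2 = 0.5, so t_s ≈ 4/(ζωₙ) = 4/0.5 = 8 s.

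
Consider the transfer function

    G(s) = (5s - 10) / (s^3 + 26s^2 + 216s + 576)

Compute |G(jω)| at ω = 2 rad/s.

|G(j2)| ≈ 0.02229

Substitute s = j2: numerator = -10 + j10, denominator = 472 + j424.
|G(j2)| = |-10 + j10| / |472 + j424| = 14.142 / 634.48 ≈ 0.02229.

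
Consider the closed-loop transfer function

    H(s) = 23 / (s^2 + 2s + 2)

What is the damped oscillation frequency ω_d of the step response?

Comparing s^2 + 2s + 2 to s^2 + 2ζωₙs + ωₙ²: ωₙ = √2 ≈ 1.414 rad/s and ζ = 2/(2·√2) ≈ 0.7071.
ζωₙ = 2/2 = 1, so ω_d = ωₙ√(1−ζ²) = √(ωₙ² − (ζωₙ)²) = √(2 − 1²) = √1 = 1 rad/s.

ω_d = 1 rad/s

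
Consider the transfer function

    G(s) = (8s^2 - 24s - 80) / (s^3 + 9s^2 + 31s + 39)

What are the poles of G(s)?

s = -3 + 2j, -3 - 2j, -3

The poles are the roots of the denominator s^3 + 9s^2 + 31s + 39 = 0.
Trying s = -3: the polynomial evaluates to 0, so (s + 3) is a factor.
Dividing out leaves s^2 + 6s + 13 = 0.
The quadratic formula then gives s = -3 ± 2j.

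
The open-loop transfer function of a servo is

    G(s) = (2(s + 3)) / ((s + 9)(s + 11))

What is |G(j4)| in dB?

Substitute s = j4: numerator = 6 + j8, denominator = 83 + j80.
|G(j4)| = |6 + j8| / |83 + j80| = 10 / 115.28 ≈ 0.08675.
In decibels: 20·log₁₀(0.08675) ≈ -21.2 dB.

|G(j4)|_dB ≈ -21.2 dB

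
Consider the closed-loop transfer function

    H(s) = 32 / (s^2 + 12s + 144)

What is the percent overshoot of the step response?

Comparing s^2 + 12s + 144 to s^2 + 2ζωₙs + ωₙ²: ωₙ = 12 rad/s and ζ = 12/(2·12) = 0.5.
%OS = 100·exp(−πζ/√(1−ζ²)) = 100·exp(−π·0.5/√(1−0.5²)) ≈ 16.3%.

%OS ≈ 16.3%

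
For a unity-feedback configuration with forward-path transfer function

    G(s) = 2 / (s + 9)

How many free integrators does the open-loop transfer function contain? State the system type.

The denominator has no factor of s at the origin — no free integrator — so this is a Type 0 system.

Type 0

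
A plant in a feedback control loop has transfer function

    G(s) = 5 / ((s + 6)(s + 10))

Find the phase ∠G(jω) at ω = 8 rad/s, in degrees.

∠G(j8) ≈ -91.79°

At s = j8: numerator = 5, denominator = -4 + j128.
∠G = ∠num − ∠den = 0° − (91.790°) = -91.79°.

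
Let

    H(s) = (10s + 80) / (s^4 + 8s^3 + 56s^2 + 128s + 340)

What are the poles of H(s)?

s = -3 + 5j, -3 - 5j, -1 + 3j, -1 - 3j

The poles are the roots of the denominator s^4 + 8s^3 + 56s^2 + 128s + 340 = 0.
No real roots exist; factor into two real quadratics: (s^2 + 6s + 34)(s^2 + 2s + 10) = 0.
Each quadratic gives a conjugate pair via the quadratic formula.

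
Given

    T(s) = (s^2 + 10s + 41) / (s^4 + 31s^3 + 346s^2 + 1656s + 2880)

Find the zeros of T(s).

s = -5 + 4j, -5 - 4j

Set the numerator to zero: s^2 + 10s + 41 = 0.
Factoring: (s^2 + 10s + 41) = 0.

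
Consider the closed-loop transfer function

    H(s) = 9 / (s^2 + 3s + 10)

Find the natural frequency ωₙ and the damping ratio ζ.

ωₙ ≈ 3.162 rad/s, ζ ≈ 0.4743

Compare the denominator to the standard form s^2 + 2ζωₙs + ωₙ².
ωₙ² = 10, so ωₙ = √10 ≈ 3.162 rad/s.
2ζωₙ = 3, so ζ = 3/(2·√10) ≈ 0.4743.
With ζ = 0.4743 the response is underdamped.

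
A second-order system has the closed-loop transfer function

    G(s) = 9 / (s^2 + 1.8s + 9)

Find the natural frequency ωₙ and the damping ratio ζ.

ωₙ = 3 rad/s, ζ = 0.3

Compare the denominator to the standard form s^2 + 2ζωₙs + ωₙ².
ωₙ² = 9, so ωₙ = 3 rad/s.
2ζωₙ = 1.8, so ζ = 1.8/(2·3) = 0.3.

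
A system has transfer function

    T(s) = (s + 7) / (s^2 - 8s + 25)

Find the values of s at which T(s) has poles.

The poles are the roots of the denominator s^2 - 8s + 25 = 0.
Using the quadratic formula: s = (8 ± √(-36))/2 = 4 ± 3j.

s = 4 ± 3j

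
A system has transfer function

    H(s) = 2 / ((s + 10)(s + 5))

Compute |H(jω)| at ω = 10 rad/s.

|H(j10)| ≈ 0.01265

Substitute s = j10: numerator = 2, denominator = -50 + j150.
|H(j10)| = |2| / |-50 + j150| = 2 / 158.11 ≈ 0.01265.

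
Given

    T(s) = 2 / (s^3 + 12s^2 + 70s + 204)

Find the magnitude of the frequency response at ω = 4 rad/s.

|T(j4)| ≈ 0.009245

Substitute s = j4: numerator = 2, denominator = 12 + j216.
|T(j4)| = |2| / |12 + j216| = 2 / 216.33 ≈ 0.009245.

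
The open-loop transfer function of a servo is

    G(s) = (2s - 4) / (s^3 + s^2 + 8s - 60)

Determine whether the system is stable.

The denominator s^3 + s^2 + 8s - 60 factors as (s - 3)(s^2 + 4s + 20), giving poles at s = 3, -2 ± 4j.
Since the pole(s) at s = 3 lie in the right half-plane, the system is unstable.

unstable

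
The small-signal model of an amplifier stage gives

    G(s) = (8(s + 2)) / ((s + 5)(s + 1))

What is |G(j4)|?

|G(j4)| ≈ 1.355

Substitute s = j4: numerator = 16 + j32, denominator = -11 + j24.
|G(j4)| = |16 + j32| / |-11 + j24| = 35.777 / 26.401 ≈ 1.355.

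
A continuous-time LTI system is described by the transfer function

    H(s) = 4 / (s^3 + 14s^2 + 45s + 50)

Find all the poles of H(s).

The poles are the roots of the denominator s^3 + 14s^2 + 45s + 50 = 0.
Trying s = -10: the polynomial evaluates to 0, so (s + 10) is a factor.
Dividing out leaves s^2 + 4s + 5 = 0.
The quadratic formula then gives s = -2 ± 1j.

s = -2 + j, -2 - j, -10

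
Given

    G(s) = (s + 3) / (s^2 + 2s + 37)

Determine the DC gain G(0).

Set s = 0: G(0) = (3) / (37) = 3/37.

G(0) = 3/37 ≈ 0.08108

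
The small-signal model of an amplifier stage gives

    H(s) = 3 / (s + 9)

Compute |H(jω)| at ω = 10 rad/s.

|H(j10)| ≈ 0.2230

Substitute s = j10: numerator = 3, denominator = 9 + j10.
|H(j10)| = |3| / |9 + j10| = 3 / 13.454 ≈ 0.2230.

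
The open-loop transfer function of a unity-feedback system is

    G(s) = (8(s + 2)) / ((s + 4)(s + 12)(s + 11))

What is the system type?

The denominator has no factor of s at the origin — no free integrator — so this is a Type 0 system.

Type 0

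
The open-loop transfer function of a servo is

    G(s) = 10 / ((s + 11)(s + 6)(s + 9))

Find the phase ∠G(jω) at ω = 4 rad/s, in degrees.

∠G(j4) ≈ -77.64°

At s = j4: numerator = 10, denominator = 178 + j812.
∠G = ∠num − ∠den = 0° − (77.636°) = -77.64°.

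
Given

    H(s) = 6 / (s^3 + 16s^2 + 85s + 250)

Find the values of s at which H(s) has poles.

The poles are the roots of the denominator s^3 + 16s^2 + 85s + 250 = 0.
Trying s = -10: the polynomial evaluates to 0, so (s + 10) is a factor.
Dividing out leaves s^2 + 6s + 25 = 0.
The quadratic formula then gives s = -3 ± 4j.

s = -10, -3 ± 4j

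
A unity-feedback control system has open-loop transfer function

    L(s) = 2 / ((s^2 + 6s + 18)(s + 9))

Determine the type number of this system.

Type 0

The denominator has no factor of s at the origin — no free integrator — so this is a Type 0 system.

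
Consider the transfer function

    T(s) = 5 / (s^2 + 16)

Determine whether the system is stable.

The poles can be read from the denominator factors: s = ±4j.
Since the simple pole(s) at s = 4j, -4j lie on the jω-axis with none in the right half-plane, the system is marginally stable.

marginally stable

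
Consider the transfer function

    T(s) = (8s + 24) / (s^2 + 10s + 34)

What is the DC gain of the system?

Set s = 0: T(0) = (24) / (34) = 12/17.

T(0) = 12/17 ≈ 0.7059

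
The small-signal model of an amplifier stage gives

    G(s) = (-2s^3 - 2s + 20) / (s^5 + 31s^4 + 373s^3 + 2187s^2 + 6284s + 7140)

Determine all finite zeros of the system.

s = -1 + 2j, -1 - 2j, 2

Set the numerator to zero: -2s^3 - 2s + 20 = 0, i.e. -2·(s^3 + s - 10) = 0.
Factoring: (s^2 + 2s + 5)(s - 2) = 0.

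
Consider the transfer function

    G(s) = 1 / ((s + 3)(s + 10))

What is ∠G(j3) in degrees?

At s = j3: numerator = 1, denominator = 21 + j39.
∠G = ∠num − ∠den = 0° − (61.699°) = -61.70°.

∠G(j3) ≈ -61.70°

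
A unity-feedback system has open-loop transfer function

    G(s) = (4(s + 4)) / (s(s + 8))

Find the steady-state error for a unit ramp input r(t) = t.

G(s) has one pole at the origin.
This is a Type 1 system. Kv = lim_{s→0} s·G(s) = 16/8 = 2.
e_ss = 1/Kv = 1/(2) = 1/2 ≈ 0.5000.

e_ss = 0.5000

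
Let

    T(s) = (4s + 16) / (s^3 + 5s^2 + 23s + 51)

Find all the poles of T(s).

s = -1 ± 4j, -3

The poles are the roots of the denominator s^3 + 5s^2 + 23s + 51 = 0.
Trying s = -3: the polynomial evaluates to 0, so (s + 3) is a factor.
Dividing out leaves s^2 + 2s + 17 = 0.
The quadratic formula then gives s = -1 ± 4j.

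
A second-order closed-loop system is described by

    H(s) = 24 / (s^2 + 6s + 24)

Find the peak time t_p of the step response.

t_p ≈ 0.8112 s

Comparing s^2 + 6s + 24 to s^2 + 2ζωₙs + ωₙ²: ωₙ = √24 ≈ 4.899 rad/s and ζ = 6/(2·√24) ≈ 0.6124.
ζωₙ = 6/2 = 3, so ω_d = ωₙ√(1−ζ²) = √(ωₙ² − (ζωₙ)²) = √(24 − 3²) = √15 ≈ 3.873 rad/s.
t_p = π/ω_d = π/3.873 ≈ 0.8112 s.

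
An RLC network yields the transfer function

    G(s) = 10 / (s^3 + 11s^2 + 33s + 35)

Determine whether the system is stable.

The denominator s^3 + 11s^2 + 33s + 35 factors as (s^2 + 4s + 5)(s + 7), giving poles at s = -2 ± j, -7.
Since all poles lie strictly in the left half-plane, the system is stable.

stable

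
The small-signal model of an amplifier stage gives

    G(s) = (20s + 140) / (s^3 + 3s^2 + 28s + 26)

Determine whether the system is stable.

stable

The denominator s^3 + 3s^2 + 28s + 26 factors as (s + 1)(s^2 + 2s + 26), giving poles at s = -1, -1 + 5j, -1 - 5j.
Since all poles lie strictly in the left half-plane, the system is stable.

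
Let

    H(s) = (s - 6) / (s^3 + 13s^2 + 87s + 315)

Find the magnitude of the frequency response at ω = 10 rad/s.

Substitute s = j10: numerator = -6 + j10, denominator = -985 - j130.
|H(j10)| = |-6 + j10| / |-985 - j130| = 11.662 / 993.54 ≈ 0.01174.

|H(j10)| ≈ 0.01174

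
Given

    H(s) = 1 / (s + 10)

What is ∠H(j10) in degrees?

At s = j10: numerator = 1, denominator = 10 + j10.
∠H = ∠num − ∠den = 0° − (45°) = -45°.

∠H(j10) ≈ -45°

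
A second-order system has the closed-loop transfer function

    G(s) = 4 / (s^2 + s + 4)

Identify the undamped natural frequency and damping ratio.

Compare the denominator to the standard form s^2 + 2ζωₙs + ωₙ².
ωₙ² = 4, so ωₙ = 2 rad/s.
2ζωₙ = 1, so ζ = 1/(2·2) = 0.25.

ωₙ = 2 rad/s, ζ = 0.25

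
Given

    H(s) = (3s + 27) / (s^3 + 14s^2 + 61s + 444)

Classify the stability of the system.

The denominator s^3 + 14s^2 + 61s + 444 factors as (s + 12)(s^2 + 2s + 37), giving poles at s = -12, -1 + 6j, -1 - 6j.
Since all poles lie strictly in the left half-plane, the system is stable.

stable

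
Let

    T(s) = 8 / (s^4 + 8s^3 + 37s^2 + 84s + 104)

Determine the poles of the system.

s = -2 ± 3j, -2 ± 2j

The poles are the roots of the denominator s^4 + 8s^3 + 37s^2 + 84s + 104 = 0.
No real roots exist; factor into two real quadratics: (s^2 + 4s + 13)(s^2 + 4s + 8) = 0.
Each quadratic gives a conjugate pair via the quadratic formula.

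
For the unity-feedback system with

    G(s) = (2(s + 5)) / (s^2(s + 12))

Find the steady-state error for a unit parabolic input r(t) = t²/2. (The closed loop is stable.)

e_ss = 1.200

G(s) has 2 poles at the origin.
This is a Type 2 system. Ka = lim_{s→0} s^2·G(s) = 10/12 = 5/6.
e_ss = 1/Ka = 1/(5/6) = 6/5 ≈ 1.200.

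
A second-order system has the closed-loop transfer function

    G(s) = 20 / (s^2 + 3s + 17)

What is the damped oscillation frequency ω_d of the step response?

Comparing s^2 + 3s + 17 to s^2 + 2ζωₙs + ωₙ²: ωₙ = √17 ≈ 4.123 rad/s and ζ = 3/(2·√17) ≈ 0.3638.
ζωₙ = 3/2 = 1.5, so ω_d = ωₙ√(1−ζ²) = √(ωₙ² − (ζωₙ)²) = √(17 − 1.5²) = √14.75 ≈ 3.841 rad/s.

ω_d ≈ 3.841 rad/s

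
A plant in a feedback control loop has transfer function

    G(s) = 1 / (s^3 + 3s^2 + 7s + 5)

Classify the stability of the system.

stable

The denominator s^3 + 3s^2 + 7s + 5 factors as (s + 1)(s^2 + 2s + 5), giving poles at s = -1, -1 + 2j, -1 - 2j.
Since all poles lie strictly in the left half-plane, the system is stable.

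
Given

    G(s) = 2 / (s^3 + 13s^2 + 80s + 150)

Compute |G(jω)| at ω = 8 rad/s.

|G(j8)| ≈ 0.002882

Substitute s = j8: numerator = 2, denominator = -682 + j128.
|G(j8)| = |2| / |-682 + j128| = 2 / 693.91 ≈ 0.002882.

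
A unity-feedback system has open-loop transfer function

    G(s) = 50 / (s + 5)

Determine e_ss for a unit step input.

G(s) has no poles at the origin.
This is a Type 0 system. Kp = lim_{s→0} G(s) = 50/5 = 10.
e_ss = 1/(1 + Kp) = 1/(1 + 10) = 1/11 ≈ 0.09091.

e_ss = 0.09091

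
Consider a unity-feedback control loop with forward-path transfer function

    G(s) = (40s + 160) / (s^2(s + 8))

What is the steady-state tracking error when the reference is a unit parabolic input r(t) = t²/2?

e_ss = 0.05000

G(s) has 2 poles at the origin.
This is a Type 2 system. Ka = lim_{s→0} s^2·G(s) = 160/8 = 20.
e_ss = 1/Ka = 1/(20) = 1/20 ≈ 0.05000.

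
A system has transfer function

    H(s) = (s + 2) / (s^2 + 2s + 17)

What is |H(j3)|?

Substitute s = j3: numerator = 2 + j3, denominator = 8 + j6.
|H(j3)| = |2 + j3| / |8 + j6| = 3.6056 / 10 ≈ 0.3606.

|H(j3)| ≈ 0.3606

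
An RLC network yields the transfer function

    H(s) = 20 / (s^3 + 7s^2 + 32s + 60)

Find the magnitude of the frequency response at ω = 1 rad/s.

Substitute s = j1: numerator = 20, denominator = 53 + j31.
|H(j1)| = |20| / |53 + j31| = 20 / 61.400 ≈ 0.3257.

|H(j1)| ≈ 0.3257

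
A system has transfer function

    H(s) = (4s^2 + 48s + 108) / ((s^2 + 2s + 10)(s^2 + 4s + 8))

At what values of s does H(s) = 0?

Set the numerator to zero: 4s^2 + 48s + 108 = 0, i.e. 4·(s^2 + 12s + 27) = 0.
Factoring: (s + 3)(s + 9) = 0.

s = -3, -9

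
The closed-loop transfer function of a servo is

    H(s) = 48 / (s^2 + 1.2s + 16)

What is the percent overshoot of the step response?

Comparing s^2 + 1.2s + 16 to s^2 + 2ζωₙs + ωₙ²: ωₙ = 4 rad/s and ζ = 1.2/(2·4) = 0.15.
%OS = 100·exp(−πζ/√(1−ζ²)) = 100·exp(−π·0.15/√(1−0.15²)) ≈ 62.1%.

%OS ≈ 62.1%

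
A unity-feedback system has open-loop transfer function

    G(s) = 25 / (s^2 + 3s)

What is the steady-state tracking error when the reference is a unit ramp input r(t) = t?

e_ss = 0.1200

G(s) has one pole at the origin.
This is a Type 1 system. Kv = lim_{s→0} s·G(s) = 25/3.
e_ss = 1/Kv = 1/(25/3) = 3/25 ≈ 0.1200.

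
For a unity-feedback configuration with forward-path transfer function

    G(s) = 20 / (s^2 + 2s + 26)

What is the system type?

The denominator has no factor of s at the origin — no free integrator — so this is a Type 0 system.

Type 0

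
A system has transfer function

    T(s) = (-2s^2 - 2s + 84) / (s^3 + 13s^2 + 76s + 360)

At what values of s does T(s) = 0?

Set the numerator to zero: -2s^2 - 2s + 84 = 0, i.e. -2·(s^2 + s - 42) = 0.
Factoring: (s - 6)(s + 7) = 0.

s = 6, -7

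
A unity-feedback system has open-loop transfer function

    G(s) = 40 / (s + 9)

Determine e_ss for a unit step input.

e_ss = 0.1837

G(s) has no poles at the origin.
This is a Type 0 system. Kp = lim_{s→0} G(s) = 40/9.
e_ss = 1/(1 + Kp) = 1/(1 + 40/9) = 9/49 ≈ 0.1837.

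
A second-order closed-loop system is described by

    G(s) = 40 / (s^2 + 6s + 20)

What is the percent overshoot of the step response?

Comparing s^2 + 6s + 20 to s^2 + 2ζωₙs + ωₙ²: ωₙ = √20 ≈ 4.472 rad/s and ζ = 6/(2·√20) ≈ 0.6708.
%OS = 100·exp(−πζ/√(1−ζ²)) = 100·exp(−π·0.6708/√(1−0.6708²)) ≈ 5.83%.

%OS ≈ 5.83%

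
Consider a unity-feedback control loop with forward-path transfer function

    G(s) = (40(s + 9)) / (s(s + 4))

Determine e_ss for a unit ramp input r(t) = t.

G(s) has one pole at the origin.
This is a Type 1 system. Kv = lim_{s→0} s·G(s) = 360/4 = 90.
e_ss = 1/Kv = 1/(90) = 1/90 ≈ 0.01111.

e_ss = 0.01111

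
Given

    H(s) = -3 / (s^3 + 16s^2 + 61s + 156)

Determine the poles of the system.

s = -2 ± 3j, -12

The poles are the roots of the denominator s^3 + 16s^2 + 61s + 156 = 0.
Trying s = -12: the polynomial evaluates to 0, so (s + 12) is a factor.
Dividing out leaves s^2 + 4s + 13 = 0.
The quadratic formula then gives s = -2 ± 3j.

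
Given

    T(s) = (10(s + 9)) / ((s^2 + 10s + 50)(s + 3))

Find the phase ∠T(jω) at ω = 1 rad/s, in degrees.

∠T(j1) ≈ -23.63°

At s = j1: numerator = 90 + j10, denominator = 137 + j79.
∠T = ∠num − ∠den = 6.3402° − (29.970°) = -23.63°.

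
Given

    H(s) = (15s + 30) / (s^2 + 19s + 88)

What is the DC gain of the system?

H(0) = 15/44 ≈ 0.3409

Set s = 0: H(0) = (30) / (88) = 15/44.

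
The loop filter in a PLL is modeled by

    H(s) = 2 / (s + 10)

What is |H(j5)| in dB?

|H(j5)|_dB ≈ -14.9 dB

Substitute s = j5: numerator = 2, denominator = 10 + j5.
|H(j5)| = |2| / |10 + j5| = 2 / 11.180 ≈ 0.1789.
In decibels: 20·log₁₀(0.1789) ≈ -14.9 dB.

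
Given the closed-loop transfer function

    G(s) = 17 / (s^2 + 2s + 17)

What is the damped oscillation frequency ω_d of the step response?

ω_d = 4 rad/s

Comparing s^2 + 2s + 17 to s^2 + 2ζωₙs + ωₙ²: ωₙ = √17 ≈ 4.123 rad/s and ζ = 2/(2·√17) ≈ 0.2425.
ζωₙ = 2/2 = 1, so ω_d = ωₙ√(1−ζ²) = √(ωₙ² − (ζωₙ)²) = √(17 − 1²) = √16 = 4 rad/s.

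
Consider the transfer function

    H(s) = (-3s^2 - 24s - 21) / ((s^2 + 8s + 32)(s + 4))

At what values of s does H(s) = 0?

s = -7, -1

Set the numerator to zero: -3s^2 - 24s - 21 = 0, i.e. -3·(s^2 + 8s + 7) = 0.
Factoring: (s + 7)(s + 1) = 0.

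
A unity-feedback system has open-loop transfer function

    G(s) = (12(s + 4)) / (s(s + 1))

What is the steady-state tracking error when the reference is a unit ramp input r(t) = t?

G(s) has one pole at the origin.
This is a Type 1 system. Kv = lim_{s→0} s·G(s) = 48/1.
e_ss = 1/Kv = 1/(48) = 1/48 ≈ 0.02083.

e_ss = 0.02083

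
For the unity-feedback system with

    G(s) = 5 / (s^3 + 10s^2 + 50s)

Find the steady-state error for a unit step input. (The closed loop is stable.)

G(s) has one pole at the origin.
This is a Type 1 system; for a step input the steady-state error is zero.

e_ss = 0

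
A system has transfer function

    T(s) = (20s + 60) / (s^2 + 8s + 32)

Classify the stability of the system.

The denominator s^2 + 8s + 32 factors as (s^2 + 8s + 32), giving poles at s = -4 + 4j, -4 - 4j.
Since all poles lie strictly in the left half-plane, the system is stable.

stable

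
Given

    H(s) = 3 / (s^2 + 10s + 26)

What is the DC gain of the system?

H(0) = 3/26 ≈ 0.1154

Set s = 0: H(0) = (3) / (26) = 3/26.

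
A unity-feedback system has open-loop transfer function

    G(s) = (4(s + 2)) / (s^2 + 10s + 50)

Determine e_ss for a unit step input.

G(s) has no poles at the origin.
This is a Type 0 system. Kp = lim_{s→0} G(s) = 8/50 = 4/25.
e_ss = 1/(1 + Kp) = 1/(1 + 4/25) = 25/29 ≈ 0.8621.

e_ss = 0.8621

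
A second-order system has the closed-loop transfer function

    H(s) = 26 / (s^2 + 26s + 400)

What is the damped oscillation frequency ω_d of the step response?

ω_d ≈ 15.20 rad/s

Comparing s^2 + 26s + 400 to s^2 + 2ζωₙs + ωₙ²: ωₙ = 20 rad/s and ζ = 26/(2·20) = 0.65.
ζωₙ = 26/2 = 13, so ω_d = ωₙ√(1−ζ²) = √(ωₙ² − (ζωₙ)²) = √(400 − 13²) = √231 ≈ 15.20 rad/s.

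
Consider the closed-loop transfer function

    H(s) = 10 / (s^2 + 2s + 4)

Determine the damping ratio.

ζ = 0.5

Compare the denominator to the standard form s^2 + 2ζωₙs + ωₙ².
ωₙ² = 4, so ωₙ = 2 rad/s.
2ζωₙ = 2, so ζ = 2/(2·2) = 0.5.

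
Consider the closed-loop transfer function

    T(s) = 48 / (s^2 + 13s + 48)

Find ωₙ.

Compare the denominator to the standard form s^2 + 2ζωₙs + ωₙ².
ωₙ² = 48, so ωₙ = √48 ≈ 6.928 rad/s.

ωₙ ≈ 6.928 rad/s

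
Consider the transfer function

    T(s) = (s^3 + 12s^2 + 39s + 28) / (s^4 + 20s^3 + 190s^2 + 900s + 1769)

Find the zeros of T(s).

s = -7, -1, -4

Set the numerator to zero: s^3 + 12s^2 + 39s + 28 = 0.
Factoring: (s + 7)(s + 1)(s + 4) = 0.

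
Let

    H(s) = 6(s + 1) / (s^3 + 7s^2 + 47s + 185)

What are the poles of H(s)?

The poles are the roots of the denominator s^3 + 7s^2 + 47s + 185 = 0.
Trying s = -5: the polynomial evaluates to 0, so (s + 5) is a factor.
Dividing out leaves s^2 + 2s + 37 = 0.
The quadratic formula then gives s = -1 ± 6j.

s = -1 ± 6j, -5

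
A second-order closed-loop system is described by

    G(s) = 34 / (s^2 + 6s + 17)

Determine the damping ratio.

ζ ≈ 0.7276

Compare the denominator to the standard form s^2 + 2ζωₙs + ωₙ².
ωₙ² = 17, so ωₙ = √17 ≈ 4.123 rad/s.
2ζωₙ = 6, so ζ = 6/(2·√17) ≈ 0.7276.
With ζ = 0.7276 the response is underdamped.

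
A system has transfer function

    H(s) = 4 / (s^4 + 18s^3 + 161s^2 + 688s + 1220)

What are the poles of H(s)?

The poles are the roots of the denominator s^4 + 18s^3 + 161s^2 + 688s + 1220 = 0.
No real roots exist; factor into two real quadratics: (s^2 + 8s + 20)(s^2 + 10s + 61) = 0.
Each quadratic gives a conjugate pair via the quadratic formula.

s = -4 ± 2j, -5 ± 6j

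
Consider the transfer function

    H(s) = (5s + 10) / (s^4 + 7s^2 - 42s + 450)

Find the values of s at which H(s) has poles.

The poles are the roots of the denominator s^4 + 7s^2 - 42s + 450 = 0.
No real roots exist; factor into two real quadratics: (s^2 - 6s + 18)(s^2 + 6s + 25) = 0.
Each quadratic gives a conjugate pair via the quadratic formula.

s = 3 ± 3j, -3 ± 4j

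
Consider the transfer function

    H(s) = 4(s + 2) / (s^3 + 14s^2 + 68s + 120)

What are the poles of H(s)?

s = -4 + 2j, -4 - 2j, -6

The poles are the roots of the denominator s^3 + 14s^2 + 68s + 120 = 0.
Trying s = -6: the polynomial evaluates to 0, so (s + 6) is a factor.
Dividing out leaves s^2 + 8s + 20 = 0.
The quadratic formula then gives s = -4 ± 2j.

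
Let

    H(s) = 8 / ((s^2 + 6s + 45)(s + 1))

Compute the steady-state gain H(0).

At s = 0 each factor (s + a) contributes a and each (s^2 + bs + c) contributes c.
H(0) = 8·1 / ((45) · (1)) = 8/45 = 8/45.

H(0) = 8/45 ≈ 0.1778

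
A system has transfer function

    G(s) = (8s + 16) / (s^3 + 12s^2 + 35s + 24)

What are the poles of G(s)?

The poles are the roots of the denominator s^3 + 12s^2 + 35s + 24 = 0.
Trying s = -8: the polynomial evaluates to 0, so (s + 8) is a factor.
Dividing out leaves s^2 + 4s + 3 = 0.
Factoring the quadratic: (s + 1)(s + 3) = 0.

s = -8, -1, -3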